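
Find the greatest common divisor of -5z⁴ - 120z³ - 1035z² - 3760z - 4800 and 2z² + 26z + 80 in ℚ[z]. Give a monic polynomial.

Apply the Euclidean algorithm:
  -5z⁴ - 120z³ - 1035z² - 3760z - 4800 = (-(5/2)z² - (55/2)z - 60)(2z² + 26z + 80) + (0)
Last nonzero remainder: 2z² + 26z + 80. Dividing through by 2 gives the monic gcd z² + 13z + 40.

z² + 13z + 40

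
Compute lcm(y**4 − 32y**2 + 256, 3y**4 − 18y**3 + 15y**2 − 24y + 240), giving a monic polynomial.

y**6 + 2y**5 − 27y**4 − 64y**3 + 96y**2 + 512y + 1280

By polynomial division,
  y**4 − 32y**2 + 256 = (1/3)(3y**4 − 18y**3 + 15y**2 − 24y + 240) + (6y**3 − 37y**2 + 8y + 176)
  3y**4 − 18y**3 + 15y**2 − 24y + 240 = ((1/2)y + 1/12)(6y**3 − 37y**2 + 8y + 176) + ((169/12)y**2 − (338/3)y + 676/3)
  6y**3 − 37y**2 + 8y + 176 = ((72/169)y + 132/169)((169/12)y**2 − (338/3)y + 676/3) + (0)
Last nonzero remainder: (169/12)y**2 − (338/3)y + 676/3. Dividing through by 169/12 gives the monic gcd y**2 − 8y + 16.
Then lcm(f, g) = f·g / gcd(f, g); expanding and making the result monic gives the answer.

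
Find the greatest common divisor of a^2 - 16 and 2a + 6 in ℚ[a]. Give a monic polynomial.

By polynomial division,
  a^2 - 16 = ((1/2)a - 3/2)(2a + 6) + (-7)
  2a + 6 = (-(2/7)a - 6/7)(-7) + (0)
The last nonzero remainder is the constant -7, so the polynomials are coprime and gcd = 1.

1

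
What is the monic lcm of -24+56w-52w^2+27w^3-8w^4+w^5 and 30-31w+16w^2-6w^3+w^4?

-120+304w-340w^2+243w^3-119w^4+40w^5-9w^6+w^7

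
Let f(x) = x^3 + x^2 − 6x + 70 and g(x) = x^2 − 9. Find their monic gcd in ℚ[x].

1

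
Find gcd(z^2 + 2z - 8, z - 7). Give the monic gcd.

Euclidean algorithm in ℚ[z]:
  z^2 + 2z - 8 = (z + 9)(z - 7) + (55)
  z - 7 = ((1/55)z - 7/55)(55) + (0)
The last nonzero remainder is the constant 55, so the polynomials are coprime and gcd = 1.

1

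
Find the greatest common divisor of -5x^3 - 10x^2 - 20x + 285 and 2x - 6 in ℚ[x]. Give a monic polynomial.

x - 3

Euclidean algorithm in ℚ[x]:
  -5x^3 - 10x^2 - 20x + 285 = (-(5/2)x^2 - (25/2)x - 95/2)(2x - 6) + (0)
Last nonzero remainder: 2x - 6. Dividing through by 2 gives the monic gcd x - 3.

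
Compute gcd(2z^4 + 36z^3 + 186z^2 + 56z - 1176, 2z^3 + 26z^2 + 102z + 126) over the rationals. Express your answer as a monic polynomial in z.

Repeated division with remainder:
  2z^4 + 36z^3 + 186z^2 + 56z - 1176 = (z + 5)(2z^3 + 26z^2 + 102z + 126) + (-46z^2 - 580z - 1806)
  2z^3 + 26z^2 + 102z + 126 = (-(1/23)z - 9/529)(-46z^2 - 580z - 1806) + ((7200/529)z + 50400/529)
  -46z^2 - 580z - 1806 = (-(12167/3600)z - 22747/1200)((7200/529)z + 50400/529) + (0)
Last nonzero remainder: (7200/529)z + 50400/529. Dividing through by 7200/529 gives the monic gcd z + 7.

z + 7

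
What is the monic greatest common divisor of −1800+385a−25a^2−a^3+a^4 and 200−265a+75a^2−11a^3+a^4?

Repeated division with remainder:
  a^4−a^3−25a^2+385a−1800 = (a^4−11a^3+75a^2−265a+200) + (10a^3−100a^2+650a−2000)
  a^4−11a^3+75a^2−265a+200 = ((1/10)a−1/10)(10a^3−100a^2+650a−2000) + (0)
Last nonzero remainder: 10a^3−100a^2+650a−2000. Dividing through by 10 gives the monic gcd a^3−10a^2+65a−200.

−200+65a−10a^2+a^3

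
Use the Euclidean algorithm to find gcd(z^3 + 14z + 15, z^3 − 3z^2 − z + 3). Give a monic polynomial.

z + 1

Euclidean algorithm in ℚ[z]:
  z^3 + 14z + 15 = (z^3 − 3z^2 − z + 3) + (3z^2 + 15z + 12)
  z^3 − 3z^2 − z + 3 = ((1/3)z − 8/3)(3z^2 + 15z + 12) + (35z + 35)
  3z^2 + 15z + 12 = ((3/35)z + 12/35)(35z + 35) + (0)
Last nonzero remainder: 35z + 35. Dividing through by 35 gives the monic gcd z + 1.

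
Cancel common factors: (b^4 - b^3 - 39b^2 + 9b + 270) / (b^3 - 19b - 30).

(b^3 - 4b^2 - 27b + 90)/(b^2 - 3b - 10)

Repeated division with remainder:
  b^4 - b^3 - 39b^2 + 9b + 270 = (b - 1)(b^3 - 19b - 30) + (-20b^2 + 20b + 240)
  b^3 - 19b - 30 = (-(1/20)b - 1/20)(-20b^2 + 20b + 240) + (-6b - 18)
  -20b^2 + 20b + 240 = ((10/3)b - 40/3)(-6b - 18) + (0)
Last nonzero remainder: -6b - 18. Dividing through by -6 gives the monic gcd b + 3.
Cancel b + 3 from numerator and denominator to get the reduced form.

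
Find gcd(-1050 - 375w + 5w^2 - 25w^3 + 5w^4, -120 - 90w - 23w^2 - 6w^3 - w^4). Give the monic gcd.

30 + 15w + 2w^2 + w^3

Repeated division with remainder:
  5w^4 - 25w^3 + 5w^2 - 375w - 1050 = (-5)(-w^4 - 6w^3 - 23w^2 - 90w - 120) + (-55w^3 - 110w^2 - 825w - 1650)
  -w^4 - 6w^3 - 23w^2 - 90w - 120 = ((1/55)w + 4/55)(-55w^3 - 110w^2 - 825w - 1650) + (0)
Last nonzero remainder: -55w^3 - 110w^2 - 825w - 1650. Dividing through by -55 gives the monic gcd w^3 + 2w^2 + 15w + 30.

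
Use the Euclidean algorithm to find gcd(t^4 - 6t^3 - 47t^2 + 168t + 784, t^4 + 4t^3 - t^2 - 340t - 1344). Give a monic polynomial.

By polynomial division,
  t^4 - 6t^3 - 47t^2 + 168t + 784 = (t^4 + 4t^3 - t^2 - 340t - 1344) + (-10t^3 - 46t^2 + 508t + 2128)
  t^4 + 4t^3 - t^2 - 340t - 1344 = (-(1/10)t + 3/50)(-10t^3 - 46t^2 + 508t + 2128) + ((1314/25)t^2 - (3942/25)t - 36792/25)
  -10t^3 - 46t^2 + 508t + 2128 = (-(125/657)t - 950/657)((1314/25)t^2 - (3942/25)t - 36792/25) + (0)
Last nonzero remainder: (1314/25)t^2 - (3942/25)t - 36792/25. Dividing through by 1314/25 gives the monic gcd t^2 - 3t - 28.

t^2 - 3t - 28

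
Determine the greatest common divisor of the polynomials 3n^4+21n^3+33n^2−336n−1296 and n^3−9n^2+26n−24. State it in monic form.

n−4

Euclidean algorithm in ℚ[n]:
  3n^4+21n^3+33n^2−336n−1296 = (3n+48)(n^3−9n^2+26n−24) + (387n^2−1512n−144)
  n^3−9n^2+26n−24 = ((1/387)n−73/5547)(387n^2−1512n−144) + ((11970/1849)n−47880/1849)
  387n^2−1512n−144 = ((79507/1330)n+3698/665)((11970/1849)n−47880/1849) + (0)
Last nonzero remainder: (11970/1849)n−47880/1849. Dividing through by 11970/1849 gives the monic gcd n−4.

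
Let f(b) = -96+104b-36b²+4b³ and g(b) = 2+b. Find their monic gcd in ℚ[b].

Euclidean algorithm in ℚ[b]:
  4b³-36b²+104b-96 = (4b²-44b+192)(b+2) + (-480)
  b+2 = (-(1/480)b-1/240)(-480) + (0)
The last nonzero remainder is the constant -480, so the polynomials are coprime and gcd = 1.

1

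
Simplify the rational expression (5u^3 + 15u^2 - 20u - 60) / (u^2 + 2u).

By polynomial division,
  5u^3 + 15u^2 - 20u - 60 = (5u + 5)(u^2 + 2u) + (-30u - 60)
  u^2 + 2u = (-(1/30)u)(-30u - 60) + (0)
Last nonzero remainder: -30u - 60. Dividing through by -30 gives the monic gcd u + 2.
Cancel u + 2 from numerator and denominator to get the reduced form.

(5u^2 + 5u - 30)/(u)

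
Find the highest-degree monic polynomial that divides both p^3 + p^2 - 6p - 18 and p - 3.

Repeated division with remainder:
  p^3 + p^2 - 6p - 18 = (p^2 + 4p + 6)(p - 3) + (0)
The last nonzero remainder p - 3 is already monic.

p - 3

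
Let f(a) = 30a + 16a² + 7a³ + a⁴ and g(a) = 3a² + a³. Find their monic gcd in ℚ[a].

Repeated division with remainder:
  a⁴ + 7a³ + 16a² + 30a = (a + 4)(a³ + 3a²) + (4a² + 30a)
  a³ + 3a² = ((1/4)a - 9/8)(4a² + 30a) + ((135/4)a)
  4a² + 30a = ((16/135)a + 8/9)((135/4)a) + (0)
Last nonzero remainder: (135/4)a. Dividing through by 135/4 gives the monic gcd a.

a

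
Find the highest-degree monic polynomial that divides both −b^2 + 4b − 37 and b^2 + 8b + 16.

1

By polynomial division,
  −b^2 + 4b − 37 = (−1)(b^2 + 8b + 16) + (12b − 21)
  b^2 + 8b + 16 = ((1/12)b + 13/16)(12b − 21) + (529/16)
  12b − 21 = ((192/529)b − 336/529)(529/16) + (0)
The last nonzero remainder is the constant 529/16, so the polynomials are coprime and gcd = 1.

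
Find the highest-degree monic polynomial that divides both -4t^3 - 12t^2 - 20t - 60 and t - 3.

1

Apply the Euclidean algorithm:
  -4t^3 - 12t^2 - 20t - 60 = (-4t^2 - 24t - 92)(t - 3) + (-336)
  t - 3 = (-(1/336)t + 1/112)(-336) + (0)
The last nonzero remainder is the constant -336, so the polynomials are coprime and gcd = 1.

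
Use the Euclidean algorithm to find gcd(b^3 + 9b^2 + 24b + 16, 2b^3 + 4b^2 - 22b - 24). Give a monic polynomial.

b^2 + 5b + 4

By polynomial division,
  b^3 + 9b^2 + 24b + 16 = (1/2)(2b^3 + 4b^2 - 22b - 24) + (7b^2 + 35b + 28)
  2b^3 + 4b^2 - 22b - 24 = ((2/7)b - 6/7)(7b^2 + 35b + 28) + (0)
Last nonzero remainder: 7b^2 + 35b + 28. Dividing through by 7 gives the monic gcd b^2 + 5b + 4.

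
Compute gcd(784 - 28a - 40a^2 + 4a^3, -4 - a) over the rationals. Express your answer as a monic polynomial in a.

4 + a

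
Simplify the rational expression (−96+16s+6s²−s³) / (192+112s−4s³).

By polynomial division,
  −s³+6s²+16s−96 = (1/4)(−4s³+112s+192) + (6s²−12s−144)
  −4s³+112s+192 = (−(2/3)s−4/3)(6s²−12s−144) + (0)
Last nonzero remainder: 6s²−12s−144. Dividing through by 6 gives the monic gcd s²−2s−24.
Cancel s²−2s−24 from numerator and denominator to get the reduced form.

(−4+s)/(8+4s)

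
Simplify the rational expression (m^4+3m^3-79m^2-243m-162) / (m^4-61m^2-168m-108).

(m+9)/(m+6)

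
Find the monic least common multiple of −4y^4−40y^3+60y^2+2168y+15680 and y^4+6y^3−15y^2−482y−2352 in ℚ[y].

y^5+16y^4+45y^3−632y^2−7172y−23520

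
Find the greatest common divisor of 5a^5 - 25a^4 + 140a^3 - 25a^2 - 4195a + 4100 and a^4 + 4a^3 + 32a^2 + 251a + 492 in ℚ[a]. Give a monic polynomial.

a^3 + a^2 + 29a + 164

Euclidean algorithm in ℚ[a]:
  5a^5 - 25a^4 + 140a^3 - 25a^2 - 4195a + 4100 = (5a - 45)(a^4 + 4a^3 + 32a^2 + 251a + 492) + (160a^3 + 160a^2 + 4640a + 26240)
  a^4 + 4a^3 + 32a^2 + 251a + 492 = ((1/160)a + 3/160)(160a^3 + 160a^2 + 4640a + 26240) + (0)
Last nonzero remainder: 160a^3 + 160a^2 + 4640a + 26240. Dividing through by 160 gives the monic gcd a^3 + a^2 + 29a + 164.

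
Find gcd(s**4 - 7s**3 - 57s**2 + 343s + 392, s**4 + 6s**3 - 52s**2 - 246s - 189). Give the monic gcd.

By polynomial division,
  s**4 - 7s**3 - 57s**2 + 343s + 392 = (s**4 + 6s**3 - 52s**2 - 246s - 189) + (-13s**3 - 5s**2 + 589s + 581)
  s**4 + 6s**3 - 52s**2 - 246s - 189 = (-(1/13)s - 73/169)(-13s**3 - 5s**2 + 589s + 581) + (-(1496/169)s**2 + (8976/169)s + 10472/169)
  -13s**3 - 5s**2 + 589s + 581 = ((2197/1496)s + 14027/1496)(-(1496/169)s**2 + (8976/169)s + 10472/169) + (0)
Last nonzero remainder: -(1496/169)s**2 + (8976/169)s + 10472/169. Dividing through by -1496/169 gives the monic gcd s**2 - 6s - 7.

s**2 - 6s - 7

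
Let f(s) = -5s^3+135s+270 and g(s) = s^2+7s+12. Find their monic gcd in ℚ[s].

By polynomial division,
  -5s^3+135s+270 = (-5s+35)(s^2+7s+12) + (-50s-150)
  s^2+7s+12 = (-(1/50)s-2/25)(-50s-150) + (0)
Last nonzero remainder: -50s-150. Dividing through by -50 gives the monic gcd s+3.

s+3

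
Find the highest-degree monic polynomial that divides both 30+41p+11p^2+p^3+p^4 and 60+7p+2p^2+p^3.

15-2p+p^2

Repeated division with remainder:
  p^4+p^3+11p^2+41p+30 = (p-1)(p^3+2p^2+7p+60) + (6p^2-12p+90)
  p^3+2p^2+7p+60 = ((1/6)p+2/3)(6p^2-12p+90) + (0)
Last nonzero remainder: 6p^2-12p+90. Dividing through by 6 gives the monic gcd p^2-2p+15.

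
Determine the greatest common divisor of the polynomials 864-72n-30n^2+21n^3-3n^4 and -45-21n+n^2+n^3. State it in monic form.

3+n

Repeated division with remainder:
  -3n^4+21n^3-30n^2-72n+864 = (-3n+24)(n^3+n^2-21n-45) + (-117n^2+297n+1944)
  n^3+n^2-21n-45 = (-(1/117)n-46/1521)(-117n^2+297n+1944) + ((777/169)n+2331/169)
  -117n^2+297n+1944 = (-(6591/259)n+36504/259)((777/169)n+2331/169) + (0)
Last nonzero remainder: (777/169)n+2331/169. Dividing through by 777/169 gives the monic gcd n+3.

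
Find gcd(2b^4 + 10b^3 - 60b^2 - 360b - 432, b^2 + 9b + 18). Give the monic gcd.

b^2 + 9b + 18

Apply the Euclidean algorithm:
  2b^4 + 10b^3 - 60b^2 - 360b - 432 = (2b^2 - 8b - 24)(b^2 + 9b + 18) + (0)
The last nonzero remainder b^2 + 9b + 18 is already monic.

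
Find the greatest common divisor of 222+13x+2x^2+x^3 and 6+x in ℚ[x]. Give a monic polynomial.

Euclidean algorithm in ℚ[x]:
  x^3+2x^2+13x+222 = (x^2−4x+37)(x+6) + (0)
The last nonzero remainder x+6 is already monic.

6+x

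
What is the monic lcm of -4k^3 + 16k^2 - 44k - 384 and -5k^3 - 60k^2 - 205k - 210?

k^5 + 5k^4 - 11k^3 + 139k^2 + 1018k + 1344

Repeated division with remainder:
  -4k^3 + 16k^2 - 44k - 384 = (4/5)(-5k^3 - 60k^2 - 205k - 210) + (64k^2 + 120k - 216)
  -5k^3 - 60k^2 - 205k - 210 = (-(5/64)k - 405/512)(64k^2 + 120k - 216) + (-(8125/64)k - 24375/64)
  64k^2 + 120k - 216 = (-(4096/8125)k + 4608/8125)(-(8125/64)k - 24375/64) + (0)
Last nonzero remainder: -(8125/64)k - 24375/64. Dividing through by -8125/64 gives the monic gcd k + 3.
Then lcm(f, g) = f·g / gcd(f, g); expanding and making the result monic gives the answer.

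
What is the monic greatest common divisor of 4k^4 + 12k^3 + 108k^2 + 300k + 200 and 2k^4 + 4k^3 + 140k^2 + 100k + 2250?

By polynomial division,
  4k^4 + 12k^3 + 108k^2 + 300k + 200 = (2)(2k^4 + 4k^3 + 140k^2 + 100k + 2250) + (4k^3 − 172k^2 + 100k − 4300)
  2k^4 + 4k^3 + 140k^2 + 100k + 2250 = ((1/2)k + 45/2)(4k^3 − 172k^2 + 100k − 4300) + (3960k^2 + 99000)
  4k^3 − 172k^2 + 100k − 4300 = ((1/990)k − 43/990)(3960k^2 + 99000) + (0)
Last nonzero remainder: 3960k^2 + 99000. Dividing through by 3960 gives the monic gcd k^2 + 25.

k^2 + 25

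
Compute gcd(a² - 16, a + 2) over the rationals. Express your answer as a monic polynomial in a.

1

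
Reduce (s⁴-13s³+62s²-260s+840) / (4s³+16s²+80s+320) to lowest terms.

(s²-13s+42)/(4s+16)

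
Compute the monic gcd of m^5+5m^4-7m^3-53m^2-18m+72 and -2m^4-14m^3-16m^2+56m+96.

m^3+9m^2+26m+24

Repeated division with remainder:
  m^5+5m^4-7m^3-53m^2-18m+72 = (-(1/2)m+1)(-2m^4-14m^3-16m^2+56m+96) + (-m^3-9m^2-26m-24)
  -2m^4-14m^3-16m^2+56m+96 = (2m-4)(-m^3-9m^2-26m-24) + (0)
Last nonzero remainder: -m^3-9m^2-26m-24. Dividing through by -1 gives the monic gcd m^3+9m^2+26m+24.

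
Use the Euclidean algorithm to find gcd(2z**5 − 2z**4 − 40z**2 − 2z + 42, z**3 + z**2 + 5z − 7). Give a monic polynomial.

z**3 + z**2 + 5z − 7

By polynomial division,
  2z**5 − 2z**4 − 40z**2 − 2z + 42 = (2z**2 − 4z − 6)(z**3 + z**2 + 5z − 7) + (0)
The last nonzero remainder z**3 + z**2 + 5z − 7 is already monic.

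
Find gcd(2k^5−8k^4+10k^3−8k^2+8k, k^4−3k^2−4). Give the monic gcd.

Repeated division with remainder:
  2k^5−8k^4+10k^3−8k^2+8k = (2k−8)(k^4−3k^2−4) + (16k^3−32k^2+16k−32)
  k^4−3k^2−4 = ((1/16)k+1/8)(16k^3−32k^2+16k−32) + (0)
Last nonzero remainder: 16k^3−32k^2+16k−32. Dividing through by 16 gives the monic gcd k^3−2k^2+k−2.

k^3−2k^2+k−2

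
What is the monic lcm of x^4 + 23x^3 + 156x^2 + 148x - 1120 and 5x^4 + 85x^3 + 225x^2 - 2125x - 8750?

x^6 + 23x^5 + 131x^4 - 427x^3 - 5020x^2 - 3700x + 28000

Euclidean algorithm in ℚ[x]:
  x^4 + 23x^3 + 156x^2 + 148x - 1120 = (1/5)(5x^4 + 85x^3 + 225x^2 - 2125x - 8750) + (6x^3 + 111x^2 + 573x + 630)
  5x^4 + 85x^3 + 225x^2 - 2125x - 8750 = ((5/6)x - 5/4)(6x^3 + 111x^2 + 573x + 630) + (-(455/4)x^2 - (7735/4)x - 15925/2)
  6x^3 + 111x^2 + 573x + 630 = (-(24/455)x - 36/455)(-(455/4)x^2 - (7735/4)x - 15925/2) + (0)
Last nonzero remainder: -(455/4)x^2 - (7735/4)x - 15925/2. Dividing through by -455/4 gives the monic gcd x^2 + 17x + 70.
Then lcm(f, g) = f·g / gcd(f, g); expanding and making the result monic gives the answer.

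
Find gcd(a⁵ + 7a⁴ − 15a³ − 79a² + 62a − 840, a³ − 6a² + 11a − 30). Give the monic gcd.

a² − a + 6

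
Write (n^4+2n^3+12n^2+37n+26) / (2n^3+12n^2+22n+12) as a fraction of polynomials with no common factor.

Apply the Euclidean algorithm:
  n^4+2n^3+12n^2+37n+26 = ((1/2)n−2)(2n^3+12n^2+22n+12) + (25n^2+75n+50)
  2n^3+12n^2+22n+12 = ((2/25)n+6/25)(25n^2+75n+50) + (0)
Last nonzero remainder: 25n^2+75n+50. Dividing through by 25 gives the monic gcd n^2+3n+2.
Cancel n^2+3n+2 from numerator and denominator to get the reduced form.

(n^2−n+13)/(2n+6)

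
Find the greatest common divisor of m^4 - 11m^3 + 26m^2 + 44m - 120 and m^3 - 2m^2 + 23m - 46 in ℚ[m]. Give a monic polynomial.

m - 2

Euclidean algorithm in ℚ[m]:
  m^4 - 11m^3 + 26m^2 + 44m - 120 = (m - 9)(m^3 - 2m^2 + 23m - 46) + (-15m^2 + 297m - 534)
  m^3 - 2m^2 + 23m - 46 = (-(1/15)m - 89/75)(-15m^2 + 297m - 534) + ((8496/25)m - 16992/25)
  -15m^2 + 297m - 534 = (-(125/2832)m + 2225/2832)((8496/25)m - 16992/25) + (0)
Last nonzero remainder: (8496/25)m - 16992/25. Dividing through by 8496/25 gives the monic gcd m - 2.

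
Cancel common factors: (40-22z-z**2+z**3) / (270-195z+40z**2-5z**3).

(20-z-z**2)/(135-30z+5z**2)

By polynomial division,
  z**3-z**2-22z+40 = (-1/5)(-5z**3+40z**2-195z+270) + (7z**2-61z+94)
  -5z**3+40z**2-195z+270 = (-(5/7)z-25/49)(7z**2-61z+94) + (-(7790/49)z+15580/49)
  7z**2-61z+94 = (-(343/7790)z+2303/7790)(-(7790/49)z+15580/49) + (0)
Last nonzero remainder: -(7790/49)z+15580/49. Dividing through by -7790/49 gives the monic gcd z-2.
Cancel z-2 from numerator and denominator to get the reduced form.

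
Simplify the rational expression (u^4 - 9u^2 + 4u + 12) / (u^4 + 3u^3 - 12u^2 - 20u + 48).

Apply the Euclidean algorithm:
  u^4 - 9u^2 + 4u + 12 = (u^4 + 3u^3 - 12u^2 - 20u + 48) + (-3u^3 + 3u^2 + 24u - 36)
  u^4 + 3u^3 - 12u^2 - 20u + 48 = (-(1/3)u - 4/3)(-3u^3 + 3u^2 + 24u - 36) + (0)
Last nonzero remainder: -3u^3 + 3u^2 + 24u - 36. Dividing through by -3 gives the monic gcd u^3 - u^2 - 8u + 12.
Cancel u^3 - u^2 - 8u + 12 from numerator and denominator to get the reduced form.

(u + 1)/(u + 4)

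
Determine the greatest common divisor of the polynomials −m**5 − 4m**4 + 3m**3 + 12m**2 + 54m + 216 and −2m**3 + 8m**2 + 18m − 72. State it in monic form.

Repeated division with remainder:
  −m**5 − 4m**4 + 3m**3 + 12m**2 + 54m + 216 = ((1/2)m**2 + 4m + 19)(−2m**3 + 8m**2 + 18m − 72) + (−176m**2 + 1584)
  −2m**3 + 8m**2 + 18m − 72 = ((1/88)m − 1/22)(−176m**2 + 1584) + (0)
Last nonzero remainder: −176m**2 + 1584. Dividing through by −176 gives the monic gcd m**2 − 9.

m**2 − 9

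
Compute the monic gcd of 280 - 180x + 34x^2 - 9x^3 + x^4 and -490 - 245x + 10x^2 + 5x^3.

-7 + x

Euclidean algorithm in ℚ[x]:
  x^4 - 9x^3 + 34x^2 - 180x + 280 = ((1/5)x - 11/5)(5x^3 + 10x^2 - 245x - 490) + (105x^2 - 621x - 798)
  5x^3 + 10x^2 - 245x - 490 = ((1/21)x + 277/735)(105x^2 - 621x - 798) + ((6624/245)x - 6624/35)
  105x^2 - 621x - 798 = ((8575/2208)x + 4655/1104)((6624/245)x - 6624/35) + (0)
Last nonzero remainder: (6624/245)x - 6624/35. Dividing through by 6624/245 gives the monic gcd x - 7.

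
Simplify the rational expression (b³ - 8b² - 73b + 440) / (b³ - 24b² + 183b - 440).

(b + 8)/(b - 8)

Apply the Euclidean algorithm:
  b³ - 8b² - 73b + 440 = (b³ - 24b² + 183b - 440) + (16b² - 256b + 880)
  b³ - 24b² + 183b - 440 = ((1/16)b - 1/2)(16b² - 256b + 880) + (0)
Last nonzero remainder: 16b² - 256b + 880. Dividing through by 16 gives the monic gcd b² - 16b + 55.
Cancel b² - 16b + 55 from numerator and denominator to get the reduced form.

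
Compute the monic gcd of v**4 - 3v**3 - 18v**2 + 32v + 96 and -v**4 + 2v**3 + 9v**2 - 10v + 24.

v**2 - v - 12

Apply the Euclidean algorithm:
  v**4 - 3v**3 - 18v**2 + 32v + 96 = (-1)(-v**4 + 2v**3 + 9v**2 - 10v + 24) + (-v**3 - 9v**2 + 22v + 120)
  -v**4 + 2v**3 + 9v**2 - 10v + 24 = (v - 11)(-v**3 - 9v**2 + 22v + 120) + (-112v**2 + 112v + 1344)
  -v**3 - 9v**2 + 22v + 120 = ((1/112)v + 5/56)(-112v**2 + 112v + 1344) + (0)
Last nonzero remainder: -112v**2 + 112v + 1344. Dividing through by -112 gives the monic gcd v**2 - v - 12.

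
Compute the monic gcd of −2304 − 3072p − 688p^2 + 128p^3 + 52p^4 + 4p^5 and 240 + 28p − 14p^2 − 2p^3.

−24 + 2p + p^2

Euclidean algorithm in ℚ[p]:
  4p^5 + 52p^4 + 128p^3 − 688p^2 − 3072p − 2304 = (−2p^2 − 12p − 8)(−2p^3 − 14p^2 + 28p + 240) + (16p^2 + 32p − 384)
  −2p^3 − 14p^2 + 28p + 240 = (−(1/8)p − 5/8)(16p^2 + 32p − 384) + (0)
Last nonzero remainder: 16p^2 + 32p − 384. Dividing through by 16 gives the monic gcd p^2 + 2p − 24.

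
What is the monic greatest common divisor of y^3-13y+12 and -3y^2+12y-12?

1

Apply the Euclidean algorithm:
  y^3-13y+12 = (-(1/3)y-4/3)(-3y^2+12y-12) + (-y-4)
  -3y^2+12y-12 = (3y-24)(-y-4) + (-108)
  -y-4 = ((1/108)y+1/27)(-108) + (0)
The last nonzero remainder is the constant -108, so the polynomials are coprime and gcd = 1.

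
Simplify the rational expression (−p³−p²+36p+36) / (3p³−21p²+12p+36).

(−p−6)/(3p−6)

Apply the Euclidean algorithm:
  −p³−p²+36p+36 = (−1/3)(3p³−21p²+12p+36) + (−8p²+40p+48)
  3p³−21p²+12p+36 = (−(3/8)p+3/4)(−8p²+40p+48) + (0)
Last nonzero remainder: −8p²+40p+48. Dividing through by −8 gives the monic gcd p²−5p−6.
Cancel p²−5p−6 from numerator and denominator to get the reduced form.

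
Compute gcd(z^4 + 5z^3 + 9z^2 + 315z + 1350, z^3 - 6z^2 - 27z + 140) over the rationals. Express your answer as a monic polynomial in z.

Apply the Euclidean algorithm:
  z^4 + 5z^3 + 9z^2 + 315z + 1350 = (z + 11)(z^3 - 6z^2 - 27z + 140) + (102z^2 + 472z - 190)
  z^3 - 6z^2 - 27z + 140 = ((1/102)z - 271/2601)(102z^2 + 472z - 190) + ((62530/2601)z + 312650/2601)
  102z^2 + 472z - 190 = ((132651/31265)z - 49419/31265)((62530/2601)z + 312650/2601) + (0)
Last nonzero remainder: (62530/2601)z + 312650/2601. Dividing through by 62530/2601 gives the monic gcd z + 5.

z + 5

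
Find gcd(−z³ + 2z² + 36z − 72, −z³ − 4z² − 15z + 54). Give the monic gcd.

By polynomial division,
  −z³ + 2z² + 36z − 72 = (−z³ − 4z² − 15z + 54) + (6z² + 51z − 126)
  −z³ − 4z² − 15z + 54 = (−(1/6)z + 3/4)(6z² + 51z − 126) + (−(297/4)z + 297/2)
  6z² + 51z − 126 = (−(8/99)z − 28/33)(−(297/4)z + 297/2) + (0)
Last nonzero remainder: −(297/4)z + 297/2. Dividing through by −297/4 gives the monic gcd z − 2.

z − 2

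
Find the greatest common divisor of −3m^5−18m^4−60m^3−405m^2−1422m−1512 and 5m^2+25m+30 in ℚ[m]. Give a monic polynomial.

Repeated division with remainder:
  −3m^5−18m^4−60m^3−405m^2−1422m−1512 = (−(3/5)m^3−(3/5)m^2−(27/5)m−252/5)(5m^2+25m+30) + (0)
Last nonzero remainder: 5m^2+25m+30. Dividing through by 5 gives the monic gcd m^2+5m+6.

m^2+5m+6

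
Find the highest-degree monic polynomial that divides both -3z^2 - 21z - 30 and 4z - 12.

1

Repeated division with remainder:
  -3z^2 - 21z - 30 = (-(3/4)z - 15/2)(4z - 12) + (-120)
  4z - 12 = (-(1/30)z + 1/10)(-120) + (0)
The last nonzero remainder is the constant -120, so the polynomials are coprime and gcd = 1.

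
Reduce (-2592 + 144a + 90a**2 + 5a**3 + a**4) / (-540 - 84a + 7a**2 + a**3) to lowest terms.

Euclidean algorithm in ℚ[a]:
  a**4 + 5a**3 + 90a**2 + 144a - 2592 = (a - 2)(a**3 + 7a**2 - 84a - 540) + (188a**2 + 516a - 3672)
  a**3 + 7a**2 - 84a - 540 = ((1/188)a + 50/2209)(188a**2 + 516a - 3672) + (-(168210/2209)a - 1009260/2209)
  188a**2 + 516a - 3672 = (-(207646/84105)a + 75106/9345)(-(168210/2209)a - 1009260/2209) + (0)
Last nonzero remainder: -(168210/2209)a - 1009260/2209. Dividing through by -168210/2209 gives the monic gcd a + 6.
Cancel a + 6 from numerator and denominator to get the reduced form.

(-432 + 96a - a**2 + a**3)/(-90 + a + a**2)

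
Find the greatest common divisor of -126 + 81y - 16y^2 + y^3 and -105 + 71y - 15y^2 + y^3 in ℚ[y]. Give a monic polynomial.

21 - 10y + y^2

Euclidean algorithm in ℚ[y]:
  y^3 - 16y^2 + 81y - 126 = (y^3 - 15y^2 + 71y - 105) + (-y^2 + 10y - 21)
  y^3 - 15y^2 + 71y - 105 = (-y + 5)(-y^2 + 10y - 21) + (0)
Last nonzero remainder: -y^2 + 10y - 21. Dividing through by -1 gives the monic gcd y^2 - 10y + 21.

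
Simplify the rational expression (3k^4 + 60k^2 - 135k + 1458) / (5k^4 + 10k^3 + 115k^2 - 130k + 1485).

(3k^2 - 15k + 54)/(5k^2 - 15k + 55)

Apply the Euclidean algorithm:
  3k^4 + 60k^2 - 135k + 1458 = (3/5)(5k^4 + 10k^3 + 115k^2 - 130k + 1485) + (-6k^3 - 9k^2 - 57k + 567)
  5k^4 + 10k^3 + 115k^2 - 130k + 1485 = (-(5/6)k - 5/12)(-6k^3 - 9k^2 - 57k + 567) + ((255/4)k^2 + (1275/4)k + 6885/4)
  -6k^3 - 9k^2 - 57k + 567 = (-(8/85)k + 28/85)((255/4)k^2 + (1275/4)k + 6885/4) + (0)
Last nonzero remainder: (255/4)k^2 + (1275/4)k + 6885/4. Dividing through by 255/4 gives the monic gcd k^2 + 5k + 27.
Cancel k^2 + 5k + 27 from numerator and denominator to get the reduced form.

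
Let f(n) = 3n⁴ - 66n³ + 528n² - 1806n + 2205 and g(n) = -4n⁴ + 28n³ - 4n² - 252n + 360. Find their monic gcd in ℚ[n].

n² - 8n + 15

Apply the Euclidean algorithm:
  3n⁴ - 66n³ + 528n² - 1806n + 2205 = (-3/4)(-4n⁴ + 28n³ - 4n² - 252n + 360) + (-45n³ + 525n² - 1995n + 2475)
  -4n⁴ + 28n³ - 4n² - 252n + 360 = ((4/45)n + 56/135)(-45n³ + 525n² - 1995n + 2475) + (-(400/9)n² + (3200/9)n - 2000/3)
  -45n³ + 525n² - 1995n + 2475 = ((81/80)n - 297/80)(-(400/9)n² + (3200/9)n - 2000/3) + (0)
Last nonzero remainder: -(400/9)n² + (3200/9)n - 2000/3. Dividing through by -400/9 gives the monic gcd n² - 8n + 15.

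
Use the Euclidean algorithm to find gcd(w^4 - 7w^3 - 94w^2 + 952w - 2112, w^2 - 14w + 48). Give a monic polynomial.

w^2 - 14w + 48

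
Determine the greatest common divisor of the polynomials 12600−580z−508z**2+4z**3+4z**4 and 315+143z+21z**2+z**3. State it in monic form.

By polynomial division,
  4z**4+4z**3−508z**2−580z+12600 = (4z−80)(z**3+21z**2+143z+315) + (600z**2+9600z+37800)
  z**3+21z**2+143z+315 = ((1/600)z+1/120)(600z**2+9600z+37800) + (0)
Last nonzero remainder: 600z**2+9600z+37800. Dividing through by 600 gives the monic gcd z**2+16z+63.

63+16z+z**2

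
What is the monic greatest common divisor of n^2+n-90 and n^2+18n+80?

n+10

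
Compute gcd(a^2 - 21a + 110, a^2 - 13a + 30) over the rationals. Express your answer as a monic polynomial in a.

a - 10

Apply the Euclidean algorithm:
  a^2 - 21a + 110 = (a^2 - 13a + 30) + (-8a + 80)
  a^2 - 13a + 30 = (-(1/8)a + 3/8)(-8a + 80) + (0)
Last nonzero remainder: -8a + 80. Dividing through by -8 gives the monic gcd a - 10.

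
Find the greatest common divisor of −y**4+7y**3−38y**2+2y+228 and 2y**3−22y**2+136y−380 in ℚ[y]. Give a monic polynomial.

Euclidean algorithm in ℚ[y]:
  −y**4+7y**3−38y**2+2y+228 = (−(1/2)y−2)(2y**3−22y**2+136y−380) + (−14y**2+84y−532)
  2y**3−22y**2+136y−380 = (−(1/7)y+5/7)(−14y**2+84y−532) + (0)
Last nonzero remainder: −14y**2+84y−532. Dividing through by −14 gives the monic gcd y**2−6y+38.

y**2−6y+38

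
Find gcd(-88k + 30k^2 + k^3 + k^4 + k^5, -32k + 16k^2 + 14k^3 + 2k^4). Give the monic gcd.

Euclidean algorithm in ℚ[k]:
  k^5 + k^4 + k^3 + 30k^2 - 88k = ((1/2)k - 3)(2k^4 + 14k^3 + 16k^2 - 32k) + (35k^3 + 94k^2 - 184k)
  2k^4 + 14k^3 + 16k^2 - 32k = ((2/35)k + 302/1225)(35k^3 + 94k^2 - 184k) + ((4092/1225)k^2 + (16368/1225)k)
  35k^3 + 94k^2 - 184k = ((42875/4092)k - 28175/2046)((4092/1225)k^2 + (16368/1225)k) + (0)
Last nonzero remainder: (4092/1225)k^2 + (16368/1225)k. Dividing through by 4092/1225 gives the monic gcd k^2 + 4k.

4k + k^2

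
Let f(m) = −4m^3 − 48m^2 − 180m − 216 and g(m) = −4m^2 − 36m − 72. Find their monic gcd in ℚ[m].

m^2 + 9m + 18

By polynomial division,
  −4m^3 − 48m^2 − 180m − 216 = (m + 3)(−4m^2 − 36m − 72) + (0)
Last nonzero remainder: −4m^2 − 36m − 72. Dividing through by −4 gives the monic gcd m^2 + 9m + 18.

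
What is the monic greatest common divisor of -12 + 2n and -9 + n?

1

Repeated division with remainder:
  2n - 12 = (2)(n - 9) + (6)
  n - 9 = ((1/6)n - 3/2)(6) + (0)
The last nonzero remainder is the constant 6, so the polynomials are coprime and gcd = 1.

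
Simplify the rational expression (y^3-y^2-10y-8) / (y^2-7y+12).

Repeated division with remainder:
  y^3-y^2-10y-8 = (y+6)(y^2-7y+12) + (20y-80)
  y^2-7y+12 = ((1/20)y-3/20)(20y-80) + (0)
Last nonzero remainder: 20y-80. Dividing through by 20 gives the monic gcd y-4.
Cancel y-4 from numerator and denominator to get the reduced form.

(y^2+3y+2)/(y-3)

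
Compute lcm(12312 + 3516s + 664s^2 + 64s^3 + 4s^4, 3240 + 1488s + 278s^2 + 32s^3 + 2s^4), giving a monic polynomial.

92340 + 60228s + 17727s^2 + 3185s^3 + 372s^4 + 27s^5 + s^6

Euclidean algorithm in ℚ[s]:
  4s^4 + 64s^3 + 664s^2 + 3516s + 12312 = (2)(2s^4 + 32s^3 + 278s^2 + 1488s + 3240) + (108s^2 + 540s + 5832)
  2s^4 + 32s^3 + 278s^2 + 1488s + 3240 = ((1/54)s^2 + (11/54)s + 5/9)(108s^2 + 540s + 5832) + (0)
Last nonzero remainder: 108s^2 + 540s + 5832. Dividing through by 108 gives the monic gcd s^2 + 5s + 54.
Then lcm(f, g) = f·g / gcd(f, g); expanding and making the result monic gives the answer.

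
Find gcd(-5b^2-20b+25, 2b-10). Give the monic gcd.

By polynomial division,
  -5b^2-20b+25 = (-(5/2)b-45/2)(2b-10) + (-200)
  2b-10 = (-(1/100)b+1/20)(-200) + (0)
The last nonzero remainder is the constant -200, so the polynomials are coprime and gcd = 1.

1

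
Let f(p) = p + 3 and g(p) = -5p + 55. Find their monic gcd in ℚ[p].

Repeated division with remainder:
  p + 3 = (-1/5)(-5p + 55) + (14)
  -5p + 55 = (-(5/14)p + 55/14)(14) + (0)
The last nonzero remainder is the constant 14, so the polynomials are coprime and gcd = 1.

1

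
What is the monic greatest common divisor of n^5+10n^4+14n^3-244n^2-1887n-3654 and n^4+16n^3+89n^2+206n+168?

Apply the Euclidean algorithm:
  n^5+10n^4+14n^3-244n^2-1887n-3654 = (n-6)(n^4+16n^3+89n^2+206n+168) + (21n^3+84n^2-819n-2646)
  n^4+16n^3+89n^2+206n+168 = ((1/21)n+4/7)(21n^3+84n^2-819n-2646) + (80n^2+800n+1680)
  21n^3+84n^2-819n-2646 = ((21/80)n-63/40)(80n^2+800n+1680) + (0)
Last nonzero remainder: 80n^2+800n+1680. Dividing through by 80 gives the monic gcd n^2+10n+21.

n^2+10n+21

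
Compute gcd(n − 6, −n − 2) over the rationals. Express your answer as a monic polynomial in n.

1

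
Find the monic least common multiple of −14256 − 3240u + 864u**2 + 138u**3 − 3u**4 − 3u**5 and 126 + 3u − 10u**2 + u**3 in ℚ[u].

By polynomial division,
  −3u**5 − 3u**4 + 138u**3 + 864u**2 − 3240u − 14256 = (−3u**2 − 33u − 183)(u**3 − 10u**2 + 3u + 126) + (−489u**2 + 1467u + 8802)
  u**3 − 10u**2 + 3u + 126 = (−(1/489)u + 7/489)(−489u**2 + 1467u + 8802) + (0)
Last nonzero remainder: −489u**2 + 1467u + 8802. Dividing through by −489 gives the monic gcd u**2 − 3u − 18.
Then lcm(f, g) = f·g / gcd(f, g); expanding and making the result monic gives the answer.

−33264 − 2808u + 3096u**2 + 34u**3 − 53u**4 − 6u**5 + u**6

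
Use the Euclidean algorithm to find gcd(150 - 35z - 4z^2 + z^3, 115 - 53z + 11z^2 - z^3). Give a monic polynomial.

-5 + z

Euclidean algorithm in ℚ[z]:
  z^3 - 4z^2 - 35z + 150 = (-1)(-z^3 + 11z^2 - 53z + 115) + (7z^2 - 88z + 265)
  -z^3 + 11z^2 - 53z + 115 = (-(1/7)z - 11/49)(7z^2 - 88z + 265) + (-(1710/49)z + 8550/49)
  7z^2 - 88z + 265 = (-(343/1710)z + 2597/1710)(-(1710/49)z + 8550/49) + (0)
Last nonzero remainder: -(1710/49)z + 8550/49. Dividing through by -1710/49 gives the monic gcd z - 5.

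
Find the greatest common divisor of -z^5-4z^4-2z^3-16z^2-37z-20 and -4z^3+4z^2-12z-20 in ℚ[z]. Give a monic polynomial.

z^3-z^2+3z+5

By polynomial division,
  -z^5-4z^4-2z^3-16z^2-37z-20 = ((1/4)z^2+(5/4)z+1)(-4z^3+4z^2-12z-20) + (0)
Last nonzero remainder: -4z^3+4z^2-12z-20. Dividing through by -4 gives the monic gcd z^3-z^2+3z+5.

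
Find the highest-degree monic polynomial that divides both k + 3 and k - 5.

1

Euclidean algorithm in ℚ[k]:
  k + 3 = (k - 5) + (8)
  k - 5 = ((1/8)k - 5/8)(8) + (0)
The last nonzero remainder is the constant 8, so the polynomials are coprime and gcd = 1.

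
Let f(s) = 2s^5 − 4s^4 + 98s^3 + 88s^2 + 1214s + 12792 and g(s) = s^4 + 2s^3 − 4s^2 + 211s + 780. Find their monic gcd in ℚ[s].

By polynomial division,
  2s^5 − 4s^4 + 98s^3 + 88s^2 + 1214s + 12792 = (2s − 8)(s^4 + 2s^3 − 4s^2 + 211s + 780) + (122s^3 − 366s^2 + 1342s + 19032)
  s^4 + 2s^3 − 4s^2 + 211s + 780 = ((1/122)s + 5/122)(122s^3 − 366s^2 + 1342s + 19032) + (0)
Last nonzero remainder: 122s^3 − 366s^2 + 1342s + 19032. Dividing through by 122 gives the monic gcd s^3 − 3s^2 + 11s + 156.

s^3 − 3s^2 + 11s + 156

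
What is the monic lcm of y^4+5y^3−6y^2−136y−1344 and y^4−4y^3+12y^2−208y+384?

Apply the Euclidean algorithm:
  y^4+5y^3−6y^2−136y−1344 = (y^4−4y^3+12y^2−208y+384) + (9y^3−18y^2+72y−1728)
  y^4−4y^3+12y^2−208y+384 = ((1/9)y−2/9)(9y^3−18y^2+72y−1728) + (0)
Last nonzero remainder: 9y^3−18y^2+72y−1728. Dividing through by 9 gives the monic gcd y^3−2y^2+8y−192.
Then lcm(f, g) = f·g / gcd(f, g); expanding and making the result monic gives the answer.

y^5+3y^4−16y^3−124y^2−1072y+2688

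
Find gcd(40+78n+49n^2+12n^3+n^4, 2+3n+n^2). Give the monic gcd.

Euclidean algorithm in ℚ[n]:
  n^4+12n^3+49n^2+78n+40 = (n^2+9n+20)(n^2+3n+2) + (0)
The last nonzero remainder n^2+3n+2 is already monic.

2+3n+n^2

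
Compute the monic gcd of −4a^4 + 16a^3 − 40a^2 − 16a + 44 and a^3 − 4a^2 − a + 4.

a^2 − 1

Apply the Euclidean algorithm:
  −4a^4 + 16a^3 − 40a^2 − 16a + 44 = (−4a)(a^3 − 4a^2 − a + 4) + (−44a^2 + 44)
  a^3 − 4a^2 − a + 4 = (−(1/44)a + 1/11)(−44a^2 + 44) + (0)
Last nonzero remainder: −44a^2 + 44. Dividing through by −44 gives the monic gcd a^2 − 1.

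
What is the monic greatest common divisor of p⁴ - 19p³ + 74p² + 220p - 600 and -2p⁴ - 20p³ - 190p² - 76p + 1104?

Euclidean algorithm in ℚ[p]:
  p⁴ - 19p³ + 74p² + 220p - 600 = (-1/2)(-2p⁴ - 20p³ - 190p² - 76p + 1104) + (-29p³ - 21p² + 182p - 48)
  -2p⁴ - 20p³ - 190p² - 76p + 1104 = ((2/29)p + 538/841)(-29p³ - 21p² + 182p - 48) + (-(159048/841)p² - (159048/841)p + 954288/841)
  -29p³ - 21p² + 182p - 48 = ((24389/159048)p - 841/19881)(-(159048/841)p² - (159048/841)p + 954288/841) + (0)
Last nonzero remainder: -(159048/841)p² - (159048/841)p + 954288/841. Dividing through by -159048/841 gives the monic gcd p² + p - 6.

p² + p - 6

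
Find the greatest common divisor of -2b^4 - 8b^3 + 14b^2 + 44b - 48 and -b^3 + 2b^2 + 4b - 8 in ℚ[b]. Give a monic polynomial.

Euclidean algorithm in ℚ[b]:
  -2b^4 - 8b^3 + 14b^2 + 44b - 48 = (2b + 12)(-b^3 + 2b^2 + 4b - 8) + (-18b^2 + 12b + 48)
  -b^3 + 2b^2 + 4b - 8 = ((1/18)b - 2/27)(-18b^2 + 12b + 48) + ((20/9)b - 40/9)
  -18b^2 + 12b + 48 = (-(81/10)b - 54/5)((20/9)b - 40/9) + (0)
Last nonzero remainder: (20/9)b - 40/9. Dividing through by 20/9 gives the monic gcd b - 2.

b - 2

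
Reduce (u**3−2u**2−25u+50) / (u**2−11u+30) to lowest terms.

Euclidean algorithm in ℚ[u]:
  u**3−2u**2−25u+50 = (u+9)(u**2−11u+30) + (44u−220)
  u**2−11u+30 = ((1/44)u−3/22)(44u−220) + (0)
Last nonzero remainder: 44u−220. Dividing through by 44 gives the monic gcd u−5.
Cancel u−5 from numerator and denominator to get the reduced form.

(u**2+3u−10)/(u−6)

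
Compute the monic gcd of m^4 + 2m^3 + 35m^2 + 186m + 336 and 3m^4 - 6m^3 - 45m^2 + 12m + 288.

m^2 + 5m + 8

By polynomial division,
  m^4 + 2m^3 + 35m^2 + 186m + 336 = (1/3)(3m^4 - 6m^3 - 45m^2 + 12m + 288) + (4m^3 + 50m^2 + 182m + 240)
  3m^4 - 6m^3 - 45m^2 + 12m + 288 = ((3/4)m - 87/8)(4m^3 + 50m^2 + 182m + 240) + ((1449/4)m^2 + (7245/4)m + 2898)
  4m^3 + 50m^2 + 182m + 240 = ((16/1449)m + 40/483)((1449/4)m^2 + (7245/4)m + 2898) + (0)
Last nonzero remainder: (1449/4)m^2 + (7245/4)m + 2898. Dividing through by 1449/4 gives the monic gcd m^2 + 5m + 8.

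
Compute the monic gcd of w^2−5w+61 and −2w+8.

1

By polynomial division,
  w^2−5w+61 = (−(1/2)w+1/2)(−2w+8) + (57)
  −2w+8 = (−(2/57)w+8/57)(57) + (0)
The last nonzero remainder is the constant 57, so the polynomials are coprime and gcd = 1.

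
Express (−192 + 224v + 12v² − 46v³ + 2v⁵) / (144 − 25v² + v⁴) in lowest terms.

(4 − 6v + 2v²)/(−3 + v)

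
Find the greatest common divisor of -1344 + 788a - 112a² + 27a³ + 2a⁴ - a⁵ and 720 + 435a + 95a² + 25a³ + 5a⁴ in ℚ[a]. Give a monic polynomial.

16 - a + a²

Apply the Euclidean algorithm:
  -a⁵ + 2a⁴ + 27a³ - 112a² + 788a - 1344 = (-(1/5)a + 7/5)(5a⁴ + 25a³ + 95a² + 435a + 720) + (11a³ - 158a² + 323a - 2352)
  5a⁴ + 25a³ + 95a² + 435a + 720 = ((5/11)a + 1065/121)(11a³ - 158a² + 323a - 2352) + ((162000/121)a² - (162000/121)a + 2592000/121)
  11a³ - 158a² + 323a - 2352 = ((1331/162000)a - 5929/54000)((162000/121)a² - (162000/121)a + 2592000/121) + (0)
Last nonzero remainder: (162000/121)a² - (162000/121)a + 2592000/121. Dividing through by 162000/121 gives the monic gcd a² - a + 16.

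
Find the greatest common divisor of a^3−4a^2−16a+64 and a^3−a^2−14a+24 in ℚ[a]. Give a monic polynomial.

Apply the Euclidean algorithm:
  a^3−4a^2−16a+64 = (a^3−a^2−14a+24) + (−3a^2−2a+40)
  a^3−a^2−14a+24 = (−(1/3)a+5/9)(−3a^2−2a+40) + ((4/9)a+16/9)
  −3a^2−2a+40 = (−(27/4)a+45/2)((4/9)a+16/9) + (0)
Last nonzero remainder: (4/9)a+16/9. Dividing through by 4/9 gives the monic gcd a+4.

a+4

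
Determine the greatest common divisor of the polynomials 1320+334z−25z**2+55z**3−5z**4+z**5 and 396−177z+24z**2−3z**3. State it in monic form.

44−5z+z**2

Repeated division with remainder:
  z**5−5z**4+55z**3−25z**2+334z+1320 = (−(1/3)z**2−z−20/3)(−3z**3+24z**2−177z+396) + (90z**2−450z+3960)
  −3z**3+24z**2−177z+396 = (−(1/30)z+1/10)(90z**2−450z+3960) + (0)
Last nonzero remainder: 90z**2−450z+3960. Dividing through by 90 gives the monic gcd z**2−5z+44.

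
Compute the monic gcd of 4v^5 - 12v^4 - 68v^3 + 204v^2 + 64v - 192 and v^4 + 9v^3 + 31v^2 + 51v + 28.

v^2 + 5v + 4

By polynomial division,
  4v^5 - 12v^4 - 68v^3 + 204v^2 + 64v - 192 = (4v - 48)(v^4 + 9v^3 + 31v^2 + 51v + 28) + (240v^3 + 1488v^2 + 2400v + 1152)
  v^4 + 9v^3 + 31v^2 + 51v + 28 = ((1/240)v + 7/600)(240v^3 + 1488v^2 + 2400v + 1152) + ((91/25)v^2 + (91/5)v + 364/25)
  240v^3 + 1488v^2 + 2400v + 1152 = ((6000/91)v + 7200/91)((91/25)v^2 + (91/5)v + 364/25) + (0)
Last nonzero remainder: (91/25)v^2 + (91/5)v + 364/25. Dividing through by 91/25 gives the monic gcd v^2 + 5v + 4.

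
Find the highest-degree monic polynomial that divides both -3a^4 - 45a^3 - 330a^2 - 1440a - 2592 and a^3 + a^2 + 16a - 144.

a^2 + 5a + 36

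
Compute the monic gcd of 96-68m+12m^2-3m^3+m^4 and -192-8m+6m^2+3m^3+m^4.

-48+10m-m^2+m^3

Repeated division with remainder:
  m^4-3m^3+12m^2-68m+96 = (m^4+3m^3+6m^2-8m-192) + (-6m^3+6m^2-60m+288)
  m^4+3m^3+6m^2-8m-192 = (-(1/6)m-2/3)(-6m^3+6m^2-60m+288) + (0)
Last nonzero remainder: -6m^3+6m^2-60m+288. Dividing through by -6 gives the monic gcd m^3-m^2+10m-48.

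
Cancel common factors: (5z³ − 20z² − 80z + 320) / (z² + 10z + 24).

(5z² − 40z + 80)/(z + 6)

Apply the Euclidean algorithm:
  5z³ − 20z² − 80z + 320 = (5z − 70)(z² + 10z + 24) + (500z + 2000)
  z² + 10z + 24 = ((1/500)z + 3/250)(500z + 2000) + (0)
Last nonzero remainder: 500z + 2000. Dividing through by 500 gives the monic gcd z + 4.
Cancel z + 4 from numerator and denominator to get the reduced form.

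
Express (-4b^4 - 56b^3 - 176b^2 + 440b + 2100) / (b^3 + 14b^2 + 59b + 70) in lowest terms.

(-4b^2 - 8b + 60)/(b + 2)

By polynomial division,
  -4b^4 - 56b^3 - 176b^2 + 440b + 2100 = (-4b)(b^3 + 14b^2 + 59b + 70) + (60b^2 + 720b + 2100)
  b^3 + 14b^2 + 59b + 70 = ((1/60)b + 1/30)(60b^2 + 720b + 2100) + (0)
Last nonzero remainder: 60b^2 + 720b + 2100. Dividing through by 60 gives the monic gcd b^2 + 12b + 35.
Cancel b^2 + 12b + 35 from numerator and denominator to get the reduced form.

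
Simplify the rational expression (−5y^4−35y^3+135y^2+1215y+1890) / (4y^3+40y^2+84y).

(−5y^2+15y+90)/(4y)

By polynomial division,
  −5y^4−35y^3+135y^2+1215y+1890 = (−(5/4)y+15/4)(4y^3+40y^2+84y) + (90y^2+900y+1890)
  4y^3+40y^2+84y = ((2/45)y)(90y^2+900y+1890) + (0)
Last nonzero remainder: 90y^2+900y+1890. Dividing through by 90 gives the monic gcd y^2+10y+21.
Cancel y^2+10y+21 from numerator and denominator to get the reduced form.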